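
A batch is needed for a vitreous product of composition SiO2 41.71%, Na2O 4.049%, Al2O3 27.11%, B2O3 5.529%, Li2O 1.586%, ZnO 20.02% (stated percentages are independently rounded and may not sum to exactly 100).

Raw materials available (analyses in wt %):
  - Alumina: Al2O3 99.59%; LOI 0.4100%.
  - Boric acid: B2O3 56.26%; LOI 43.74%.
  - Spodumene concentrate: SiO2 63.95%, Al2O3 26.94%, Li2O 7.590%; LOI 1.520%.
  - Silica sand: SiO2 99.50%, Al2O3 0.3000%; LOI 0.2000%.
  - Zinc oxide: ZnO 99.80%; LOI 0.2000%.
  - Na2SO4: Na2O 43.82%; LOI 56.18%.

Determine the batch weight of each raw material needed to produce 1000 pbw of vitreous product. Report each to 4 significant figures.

Exact precision is carried throughout. Working values are shown with 4-significant-digit rounding between the steps — a single rounding finalizes every reported figure. The derived quantities (totals, glass mass, yield, LOI, six oxide percentages) are recomputed from the batch weights at 1000 pbw of glass in full precision exactly as printed in either problem or answer.
Target oxide masses per 1000 pbw vitreous product:
  SiO2: 41.71% × 1000 = 417.1 pbw
  Na2O: 4.049% × 1000 = 40.49 pbw
  Al2O3: 27.11% × 1000 = 271.1 pbw
  B2O3: 5.529% × 1000 = 55.29 pbw
  Li2O: 1.586% × 1000 = 15.86 pbw
  ZnO: 20.02% × 1000 = 200.2 pbw
Mass-balance tally per oxide applying the batch weights above, on the stated basis (summed amounts equal target values modulo rounding of the values):
  SiO2: 209.0·0.6395 + 284.9·0.9950 = 417.1 pbw (target 417.1 pbw)
  Na2O: 92.40·0.4382 = 40.49 pbw (target 40.49 pbw)
  Al2O3: 214.8·0.9959 + 209.0·0.2694 + 284.9·0.003000 = 271.1 pbw (target 271.1 pbw)
  B2O3: 98.28·0.5626 = 55.29 pbw (target 55.29 pbw)
  Li2O: 209.0·0.07590 = 15.86 pbw (target 15.86 pbw)
  ZnO: 200.6·0.9980 = 200.2 pbw (target 200.2 pbw)
Glass-mass sanity pass: total batch − LOI = 1000 pbw (targets for the oxides total 1000 pbw; versus the stated basis of 1000 pbw — any gap is answer rounding).
Summing the batch: Σ batch = 1100 pbw; LOI loss = Σ batch·LOI = 99.93 pbw; yield = glass ÷ total batch = 90.92%.

Batch per 1000 pbw vitreous product:
  Alumina: 214.8 pbw
  Boric acid: 98.28 pbw
  Spodumene concentrate: 209.0 pbw
  Silica sand: 284.9 pbw
  Zinc oxide: 200.6 pbw
  Na2SO4: 92.40 pbw
Total batch = 1100 pbw; LOI loss = 99.93 pbw; yield = 90.92%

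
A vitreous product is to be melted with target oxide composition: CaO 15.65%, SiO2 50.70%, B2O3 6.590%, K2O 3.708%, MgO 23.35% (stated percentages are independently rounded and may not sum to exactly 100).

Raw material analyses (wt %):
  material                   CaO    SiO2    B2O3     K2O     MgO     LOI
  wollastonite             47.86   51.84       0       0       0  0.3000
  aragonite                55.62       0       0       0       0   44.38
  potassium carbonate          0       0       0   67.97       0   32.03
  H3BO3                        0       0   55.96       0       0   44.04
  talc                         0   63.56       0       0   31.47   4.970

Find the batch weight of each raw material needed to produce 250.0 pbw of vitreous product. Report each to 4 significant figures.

Batch per 250.0 pbw vitreous product:
  wollastonite: 17.07 pbw
  aragonite: 55.65 pbw
  potassium carbonate: 13.64 pbw
  H3BO3: 29.44 pbw
  talc: 185.5 pbw
Total batch = 301.3 pbw; LOI loss = 51.30 pbw; yield = 82.97%

Every computation maintains full float precision at all times — intermediates are printed rounded to four significant figures when written out; a single rounding yields every reported figure; derived quantities (yield, ignition loss, the totals, the five compositions, glass mass) are recomputed from the batch weights at 250.0 pbw of glass at exact precision as they appear in the problem or the answer.
Target masses of each oxide per 250.0 pbw vitreous product:
  CaO: 15.65% × 250.0 = 39.12 pbw
  SiO2: 50.70% × 250.0 = 126.8 pbw
  B2O3: 6.590% × 250.0 = 16.48 pbw
  K2O: 3.708% × 250.0 = 9.270 pbw
  MgO: 23.35% × 250.0 = 58.38 pbw
Oxide-by-oxide audit from the weights as reported, versus the basis set out (every target is met by its sum modulo rounding of the values):
  CaO: 17.07·0.4786 + 55.65·0.5562 = 39.12 pbw (target 39.12 pbw)
  SiO2: 17.07·0.5184 + 185.5·0.6356 = 126.8 pbw (target 126.8 pbw)
  B2O3: 29.44·0.5596 = 16.47 pbw (target 16.48 pbw)
  K2O: 13.64·0.6797 = 9.271 pbw (target 9.270 pbw)
  MgO: 185.5·0.3147 = 58.38 pbw (target 58.38 pbw)
Glass-mass bookkeeping: batch Σ − ignition loss = 250.0 pbw (the targets, summed, come to 250.0 pbw; stated basis 250.0 pbw — any gap is answer rounding).
Batch total: Σ batch = 301.3 pbw; loss to ignition Σ batch·LOI = 51.30 pbw; yield: glass divided by total = 82.97%.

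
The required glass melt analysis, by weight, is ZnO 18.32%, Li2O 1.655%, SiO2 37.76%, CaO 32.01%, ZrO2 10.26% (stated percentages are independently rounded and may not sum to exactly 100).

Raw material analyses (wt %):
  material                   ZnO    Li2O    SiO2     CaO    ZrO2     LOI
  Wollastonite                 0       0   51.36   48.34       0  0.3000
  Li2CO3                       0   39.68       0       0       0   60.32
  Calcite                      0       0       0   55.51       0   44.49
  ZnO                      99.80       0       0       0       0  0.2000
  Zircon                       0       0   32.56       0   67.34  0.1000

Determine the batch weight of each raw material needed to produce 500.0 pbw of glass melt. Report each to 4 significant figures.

Rounding to four significant figures applies to each in-between result as printed; all internal work holds exact precision in all steps — every reported number is rounded once only. Derived quantities (the five compositions, LOI, yield, net glass mass, totals) are carried at full float precision using the weight values for 500.0 pbw of glass, as set out in the problem or the answer.
The oxide mass targets at 500.0 pbw glass melt:
  ZnO: 18.32% × 500.0 = 91.60 pbw
  Li2O: 1.655% × 500.0 = 8.275 pbw
  SiO2: 37.76% × 500.0 = 188.8 pbw
  CaO: 32.01% × 500.0 = 160.0 pbw
  ZrO2: 10.26% × 500.0 = 51.30 pbw
A balance pass over the oxides, working from each reported weight, relative to the basis at hand (each sum matches its target mass exact up to rounding of places):
  ZnO: 91.78·0.9980 = 91.60 pbw (target 91.60 pbw)
  Li2O: 20.85·0.3968 = 8.273 pbw (target 8.275 pbw)
  SiO2: 319.3·0.5136 + 76.18·0.3256 = 188.8 pbw (target 188.8 pbw)
  CaO: 319.3·0.4834 + 10.26·0.5551 = 160.0 pbw (target 160.0 pbw)
  ZrO2: 76.18·0.6734 = 51.30 pbw (target 51.30 pbw)
Glass-mass bookkeeping: total batch − LOI = 500.0 pbw (targets for the oxides total 500.0 pbw; against the stated basis, 500.0 pbw — rounding explains the deltas).
Batch grand total — Σ batch = 518.4 pbw; ignition loss, Σ(batch × LOI) = 18.36 pbw; glass ÷ batch gives a yield of 96.46%.

Batch per 500.0 pbw glass melt:
  Wollastonite: 319.3 pbw
  Li2CO3: 20.85 pbw
  Calcite: 10.26 pbw
  ZnO: 91.78 pbw
  Zircon: 76.18 pbw
Total batch = 518.4 pbw; LOI loss = 18.36 pbw; yield = 96.46%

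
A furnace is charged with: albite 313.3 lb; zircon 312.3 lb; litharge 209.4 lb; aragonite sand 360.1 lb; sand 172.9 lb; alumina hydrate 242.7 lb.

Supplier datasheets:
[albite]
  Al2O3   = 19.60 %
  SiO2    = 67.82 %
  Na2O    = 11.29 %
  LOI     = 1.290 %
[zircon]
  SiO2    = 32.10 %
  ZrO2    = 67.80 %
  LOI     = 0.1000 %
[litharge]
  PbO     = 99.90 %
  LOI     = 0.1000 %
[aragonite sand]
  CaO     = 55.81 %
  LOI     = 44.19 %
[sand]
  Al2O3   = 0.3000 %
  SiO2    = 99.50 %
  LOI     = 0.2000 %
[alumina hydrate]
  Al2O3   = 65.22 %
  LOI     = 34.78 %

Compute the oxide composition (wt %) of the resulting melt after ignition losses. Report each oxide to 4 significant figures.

Glass mass = 1362 lb (batch 1611 − LOI 248.4).
Composition: Al2O3 16.17%, CaO 14.75%, SiO2 35.59%, PbO 15.36%, ZrO2 15.54%, Na2O 2.597%

Working values appear, with 4-significant-figure rounding, at each printed step; each numeric step carries full precision at all times — each reported value sees exactly one rounding; all derived quantities are re-derived at full float precision (ignition loss, the totals, the six compositions, the yield, glass mass) starting from the weights per 1362 lb of glass as quoted within question or answer.
Delivered oxide masses:
  Al2O3: 313.3·0.1960 + 172.9·0.003000 + 242.7·0.6522 = 220.2 lb
  CaO: 360.1·0.5581 = 201.0 lb
  SiO2: 313.3·0.6782 + 312.3·0.3210 + 172.9·0.9950 = 484.8 lb
  PbO: 209.4·0.9990 = 209.2 lb
  ZrO2: 312.3·0.6780 = 211.7 lb
  Na2O: 313.3·0.1129 = 35.37 lb
LOI: 313.3·0.01290 + 312.3·0.001000 + 209.4·0.001000 + 360.1·0.4419 + 172.9·0.002000 + 242.7·0.3478 = 248.4 lb
Net of LOI, the glass mass = 1611 − 248.4 = 1362 lb (equal to the oxide-mass sum)
wt % = 100 × oxide mass / glass mass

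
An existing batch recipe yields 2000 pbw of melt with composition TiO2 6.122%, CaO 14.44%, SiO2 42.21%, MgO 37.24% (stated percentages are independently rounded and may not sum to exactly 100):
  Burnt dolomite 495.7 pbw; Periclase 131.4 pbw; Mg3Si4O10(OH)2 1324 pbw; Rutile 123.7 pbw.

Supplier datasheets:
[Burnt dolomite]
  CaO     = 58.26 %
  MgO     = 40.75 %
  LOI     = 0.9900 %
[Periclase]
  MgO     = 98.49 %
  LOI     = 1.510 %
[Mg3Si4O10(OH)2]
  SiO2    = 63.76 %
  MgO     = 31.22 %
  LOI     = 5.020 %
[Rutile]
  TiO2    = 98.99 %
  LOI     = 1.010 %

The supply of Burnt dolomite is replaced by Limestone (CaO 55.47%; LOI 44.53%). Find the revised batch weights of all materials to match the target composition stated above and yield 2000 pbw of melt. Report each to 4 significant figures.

Revised batch per 2000 pbw melt:
  Limestone: 520.6 pbw
  Periclase: 336.5 pbw
  Mg3Si4O10(OH)2: 1324 pbw
  Rutile: 123.7 pbw
Total batch = 2305 pbw; LOI loss = 304.6 pbw

All internal work keeps exact precision in all steps; working values appear (rounded to four significant digits) at each printed step; every reported figure is rounded exactly once; derived quantities, including glass mass, ignition loss, the four compositions, yield, the totals, are rebuilt from the weighed amounts per 2000 pbw of glass in full float precision as quoted within question or answer.
Per-oxide target masses for 2000 pbw melt:
  TiO2: 6.122% × 2000 = 122.4 pbw
  CaO: 14.44% × 2000 = 288.8 pbw
  SiO2: 42.21% × 2000 = 844.2 pbw
  MgO: 37.24% × 2000 = 744.8 pbw
A balance pass over the oxides, on the weights just shown, at the basis given (every target is met by its sum net of answer rounding effects):
  TiO2: 123.7·0.9899 = 122.5 pbw (target 122.4 pbw)
  CaO: 520.6·0.5547 = 288.8 pbw (target 288.8 pbw)
  SiO2: 1324·0.6376 = 844.2 pbw (target 844.2 pbw)
  MgO: 336.5·0.9849 + 1324·0.3122 = 744.8 pbw (target 744.8 pbw)
Glass-mass sanity pass: batch Σ − ignition loss = 2000 pbw (the targets, summed, come to 2000 pbw; basis as stated: 2000 pbw — any gap is answer rounding).
Adding the batch up: Σ batch = 2305 pbw; ignition loss, Σ(batch × LOI) = 304.6 pbw; yield = glass ÷ total batch = 86.78%.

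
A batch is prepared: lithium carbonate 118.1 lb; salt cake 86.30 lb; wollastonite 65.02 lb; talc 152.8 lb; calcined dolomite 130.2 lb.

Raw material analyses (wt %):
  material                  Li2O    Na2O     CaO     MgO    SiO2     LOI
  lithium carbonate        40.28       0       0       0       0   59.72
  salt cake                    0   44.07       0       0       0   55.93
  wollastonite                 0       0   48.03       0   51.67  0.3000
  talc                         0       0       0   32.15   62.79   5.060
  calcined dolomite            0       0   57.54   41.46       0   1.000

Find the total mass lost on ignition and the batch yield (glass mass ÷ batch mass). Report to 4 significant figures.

LOI loss = 128.0 lb; glass = 424.4 lb; yield = 76.82%

Each numeric step carries full float precision from first step to last. Mid-chain values appear rounded to 4 significant digits in the working; each reported figure takes just one rounding; all derived quantities (yield, the five compositions, glass mass, totals, ignition loss) are rebuilt starting from the weights on 424.4 lb of glass in exact precision as quoted within either problem or answer.
Material-by-material LOI:
  lithium carbonate: 118.1 × 0.5972 = 70.53 lb
  salt cake: 86.30 × 0.5593 = 48.27 lb
  wollastonite: 65.02 × 0.003000 = 0.1951 lb
  talc: 152.8 × 0.05060 = 7.732 lb
  calcined dolomite: 130.2 × 0.01000 = 1.302 lb
Total LOI = 128.0 lb
Glass = batch − LOI = 552.4 − 128.0 = 424.4 lb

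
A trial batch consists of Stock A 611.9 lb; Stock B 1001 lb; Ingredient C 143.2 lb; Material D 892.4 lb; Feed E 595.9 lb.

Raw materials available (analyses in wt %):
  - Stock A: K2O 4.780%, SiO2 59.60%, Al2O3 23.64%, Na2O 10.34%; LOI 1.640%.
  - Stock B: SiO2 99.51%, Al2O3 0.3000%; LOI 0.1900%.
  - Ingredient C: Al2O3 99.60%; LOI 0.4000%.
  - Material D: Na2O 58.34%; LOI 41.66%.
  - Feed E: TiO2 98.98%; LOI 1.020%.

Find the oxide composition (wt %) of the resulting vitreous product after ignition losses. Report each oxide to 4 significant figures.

All internal work carries full precision in every operation. Intermediates are printed, rounded to four significant digits, between the steps — a single rounding yields each reported value — derived quantities, which include LOI, yield, five oxide percentages, glass mass, the totals, are re-derived at full float precision, exactly as printed in either problem or answer, from the batch weights on 2854 lb of glass.
Oxide-by-oxide delivered mass:
  TiO2: 595.9·0.9898 = 589.8 lb
  K2O: 611.9·0.04780 = 29.25 lb
  SiO2: 611.9·0.5960 + 1001·0.9951 = 1361 lb
  Al2O3: 611.9·0.2364 + 1001·0.003000 + 143.2·0.9960 = 290.3 lb
  Na2O: 611.9·0.1034 + 892.4·0.5834 = 583.9 lb
LOI: 611.9·0.01640 + 1001·0.001900 + 143.2·0.004000 + 892.4·0.4166 + 595.9·0.01020 = 390.4 lb
batch − LOI leaves glass = 3244 − 390.4 = 2854 lb (= Σ oxide masses)
wt % = 100 × oxide mass / glass mass

Glass mass = 2854 lb (batch 3244 − LOI 390.4).
Composition: TiO2 20.67%, K2O 1.025%, SiO2 47.68%, Al2O3 10.17%, Na2O 20.46%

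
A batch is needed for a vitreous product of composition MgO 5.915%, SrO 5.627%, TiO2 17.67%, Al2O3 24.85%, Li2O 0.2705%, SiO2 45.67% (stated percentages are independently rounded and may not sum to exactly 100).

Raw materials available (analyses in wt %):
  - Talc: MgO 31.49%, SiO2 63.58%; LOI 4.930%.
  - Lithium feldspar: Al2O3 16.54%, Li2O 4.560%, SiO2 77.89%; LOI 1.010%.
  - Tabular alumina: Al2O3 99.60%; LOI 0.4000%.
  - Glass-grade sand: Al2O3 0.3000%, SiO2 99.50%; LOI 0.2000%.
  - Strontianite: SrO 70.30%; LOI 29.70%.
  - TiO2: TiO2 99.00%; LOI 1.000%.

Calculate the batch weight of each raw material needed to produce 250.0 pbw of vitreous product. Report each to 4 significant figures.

The working math keeps full float precision end to end — intermediates appear, rounded to 4 significant figures, within the worked lines; a single rounding produces each reported figure; derived quantities, which include the yield, LOI, glass mass, the totals, six oxide percentages, are computed in full precision, exactly as printed in either problem or answer, from the weighed amounts at 250.0 pbw of glass.
The oxide mass targets at 250.0 pbw vitreous product:
  MgO: 5.915% × 250.0 = 14.79 pbw
  SrO: 5.627% × 250.0 = 14.07 pbw
  TiO2: 17.67% × 250.0 = 44.18 pbw
  Al2O3: 24.85% × 250.0 = 62.12 pbw
  Li2O: 0.2705% × 250.0 = 0.6762 pbw
  SiO2: 45.67% × 250.0 = 114.2 pbw
Oxide-by-oxide audit using the reported weights, per the basis as stated (every target is met by its sum inside rounding margins):
  MgO: 46.96·0.3149 = 14.79 pbw (target 14.79 pbw)
  SrO: 20.01·0.7030 = 14.07 pbw (target 14.07 pbw)
  TiO2: 44.62·0.9900 = 44.17 pbw (target 44.18 pbw)
  Al2O3: 14.83·0.1654 + 59.69·0.9960 + 73.13·0.003000 = 62.12 pbw (target 62.12 pbw)
  Li2O: 14.83·0.04560 = 0.6762 pbw (target 0.6762 pbw)
  SiO2: 46.96·0.6358 + 14.83·0.7789 + 73.13·0.9950 = 114.2 pbw (target 114.2 pbw)
Glass-mass sanity pass: net batch after ignition = 250.0 pbw (summing oxide targets gives 250.0 pbw; with the basis standing at 250.0 pbw — any gap is answer rounding).
Adding the batch up: Σ batch = 259.2 pbw; Σ batch·LOI gives LOI loss = 9.239 pbw; yield: glass divided by total = 96.44%.

Batch per 250.0 pbw vitreous product:
  Talc: 46.96 pbw
  Lithium feldspar: 14.83 pbw
  Tabular alumina: 59.69 pbw
  Glass-grade sand: 73.13 pbw
  Strontianite: 20.01 pbw
  TiO2: 44.62 pbw
Total batch = 259.2 pbw; LOI loss = 9.239 pbw; yield = 96.44%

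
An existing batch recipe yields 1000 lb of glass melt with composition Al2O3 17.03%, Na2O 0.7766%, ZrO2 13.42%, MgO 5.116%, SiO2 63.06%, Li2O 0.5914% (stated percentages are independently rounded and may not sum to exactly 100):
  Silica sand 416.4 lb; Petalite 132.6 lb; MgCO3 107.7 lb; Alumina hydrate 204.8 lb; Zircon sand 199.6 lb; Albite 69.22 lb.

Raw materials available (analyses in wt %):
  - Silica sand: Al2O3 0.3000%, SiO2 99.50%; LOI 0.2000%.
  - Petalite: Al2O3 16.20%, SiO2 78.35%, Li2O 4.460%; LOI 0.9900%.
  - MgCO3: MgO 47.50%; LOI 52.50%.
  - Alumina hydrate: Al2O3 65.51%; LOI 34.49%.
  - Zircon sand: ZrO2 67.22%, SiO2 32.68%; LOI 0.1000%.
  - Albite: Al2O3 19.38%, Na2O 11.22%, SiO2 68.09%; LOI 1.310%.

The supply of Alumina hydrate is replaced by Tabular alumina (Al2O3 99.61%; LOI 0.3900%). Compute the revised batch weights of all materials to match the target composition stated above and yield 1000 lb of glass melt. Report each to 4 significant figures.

Revised batch per 1000 lb glass melt:
  Silica sand: 416.4 lb
  Petalite: 132.6 lb
  MgCO3: 107.7 lb
  Tabular alumina: 134.7 lb
  Zircon sand: 199.6 lb
  Albite: 69.22 lb
Total batch = 1060 lb; LOI loss = 60.32 lb

Intermediates are printed rounded to 4 significant digits across the worked steps; the working math keeps exact precision at all times — each reported result is rounded just once. Derived quantities (the six compositions, yield, ignition loss, net glass mass, the totals) are carried at full precision from the weighed amounts on 1000 lb of glass, as written in either problem or answer.
Oxide-by-oxide targets in 1000 lb glass melt:
  Al2O3: 17.03% × 1000 = 170.3 lb
  Na2O: 0.7766% × 1000 = 7.766 lb
  ZrO2: 13.42% × 1000 = 134.2 lb
  MgO: 5.116% × 1000 = 51.16 lb
  SiO2: 63.06% × 1000 = 630.6 lb
  Li2O: 0.5914% × 1000 = 5.914 lb
Oxide-by-oxide audit given the weights on record, for the quoted basis mass (every target is met by its sum modulo rounding of the values):
  Al2O3: 416.4·0.003000 + 132.6·0.1620 + 134.7·0.9961 + 69.22·0.1938 = 170.3 lb (target 170.3 lb)
  Na2O: 69.22·0.1122 = 7.766 lb (target 7.766 lb)
  ZrO2: 199.6·0.6722 = 134.2 lb (target 134.2 lb)
  MgO: 107.7·0.4750 = 51.16 lb (target 51.16 lb)
  SiO2: 416.4·0.9950 + 132.6·0.7835 + 199.6·0.3268 + 69.22·0.6809 = 630.6 lb (target 630.6 lb)
  Li2O: 132.6·0.04460 = 5.914 lb (target 5.914 lb)
Glass-mass bookkeeping: batch Σ − ignition loss = 999.9 lb (the targets, summed, come to 999.9 lb; the stated basis being 1000 lb — differing by rounding only).
Whole-batch sum: Σ batch = 1060 lb; LOI removed, Σ of batch·LOI: 60.32 lb; yield: glass divided by total = 94.31%.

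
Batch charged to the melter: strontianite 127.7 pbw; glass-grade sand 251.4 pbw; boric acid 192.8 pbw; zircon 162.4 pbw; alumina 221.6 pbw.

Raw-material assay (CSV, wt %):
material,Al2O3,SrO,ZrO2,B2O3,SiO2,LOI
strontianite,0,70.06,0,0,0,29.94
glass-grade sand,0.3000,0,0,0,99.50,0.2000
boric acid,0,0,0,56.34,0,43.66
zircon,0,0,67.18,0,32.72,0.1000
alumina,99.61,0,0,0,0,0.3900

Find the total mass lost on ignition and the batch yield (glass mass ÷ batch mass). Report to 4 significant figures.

LOI loss = 123.9 pbw; glass = 832.0 pbw; yield = 87.03%

The whole derivation maintains full precision at every stage; in-progress results appear rounded to four significant digits between the steps — exactly one rounding goes into every reported number. All derived quantities, including glass mass, yield, LOI, totals, five oxide percentages, are re-derived from the weighed amounts at 832.0 pbw of glass at full precision as they appear in the question or the answer.
LOI of each material in turn:
  strontianite: 127.7 × 0.2994 = 38.23 pbw
  glass-grade sand: 251.4 × 0.002000 = 0.5028 pbw
  boric acid: 192.8 × 0.4366 = 84.18 pbw
  zircon: 162.4 × 0.001000 = 0.1624 pbw
  alumina: 221.6 × 0.003900 = 0.8642 pbw
Total LOI = 123.9 pbw
Glass = batch − LOI = 955.9 − 123.9 = 832.0 pbw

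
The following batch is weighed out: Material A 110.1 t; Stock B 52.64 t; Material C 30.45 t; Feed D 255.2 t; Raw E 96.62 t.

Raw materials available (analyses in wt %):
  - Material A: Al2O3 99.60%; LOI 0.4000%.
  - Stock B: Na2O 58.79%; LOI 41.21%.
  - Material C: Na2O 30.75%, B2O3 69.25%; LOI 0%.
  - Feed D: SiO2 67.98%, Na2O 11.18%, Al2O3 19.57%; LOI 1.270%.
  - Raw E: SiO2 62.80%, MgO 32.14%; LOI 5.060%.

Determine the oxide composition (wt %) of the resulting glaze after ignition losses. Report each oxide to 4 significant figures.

Glass mass = 514.7 t (batch 545.0 − LOI 30.26).
Composition: SiO2 45.49%, Na2O 13.37%, Al2O3 31.01%, B2O3 4.097%, MgO 6.033%

All internal work runs at full precision from first step to last; values along the way are printed, with 4-significant-digit rounding, at each printed step; every reported figure is rounded a single time; the derived quantities, including net glass mass, totals, the yield, ignition loss, five oxide percentages, are rebuilt using the weight values at 514.7 t of glass at full float precision as they appear in problem or answer.
Mass of each oxide from the mix:
  SiO2: 255.2·0.6798 + 96.62·0.6280 = 234.2 t
  Na2O: 52.64·0.5879 + 30.45·0.3075 + 255.2·0.1118 = 68.84 t
  Al2O3: 110.1·0.9960 + 255.2·0.1957 = 159.6 t
  B2O3: 30.45·0.6925 = 21.09 t
  MgO: 96.62·0.3214 = 31.05 t
LOI: 110.1·0.004000 + 52.64·0.4121 + 255.2·0.01270 + 96.62·0.05060 = 30.26 t
Glass mass = batch − LOI = 545.0 − 30.26 = 514.7 t (the oxide masses sum to this)
wt % = oxide mass / glass mass × 100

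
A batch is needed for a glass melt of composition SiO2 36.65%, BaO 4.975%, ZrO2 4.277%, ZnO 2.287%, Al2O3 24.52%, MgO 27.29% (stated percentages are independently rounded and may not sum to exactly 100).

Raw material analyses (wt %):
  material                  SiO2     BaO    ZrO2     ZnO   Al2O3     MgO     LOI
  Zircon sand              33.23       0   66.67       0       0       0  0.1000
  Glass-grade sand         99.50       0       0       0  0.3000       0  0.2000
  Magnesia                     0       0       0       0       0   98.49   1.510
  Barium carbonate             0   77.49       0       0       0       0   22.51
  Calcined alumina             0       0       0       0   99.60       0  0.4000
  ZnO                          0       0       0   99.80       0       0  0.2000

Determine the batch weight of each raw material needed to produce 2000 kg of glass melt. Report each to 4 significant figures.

All arithmetic carries full float precision through every step; intermediates are shown rounded to four significant digits in the working; every reported result takes a single rounding — derived quantities, which include six oxide percentages, the yield, ignition loss, net glass mass, totals, are recomputed in full precision, as set out in the question or the answer, from the weighed amounts at 2000 kg of glass.
Target oxide masses per 2000 kg glass melt:
  SiO2: 36.65% × 2000 = 733.0 kg
  BaO: 4.975% × 2000 = 99.50 kg
  ZrO2: 4.277% × 2000 = 85.54 kg
  ZnO: 2.287% × 2000 = 45.74 kg
  Al2O3: 24.52% × 2000 = 490.4 kg
  MgO: 27.29% × 2000 = 545.8 kg
Verifying the oxide balance on the weights just shown, under the basis named above (every target is met by its sum modulo rounding of the values):
  SiO2: 128.3·0.3323 + 693.8·0.9950 = 733.0 kg (target 733.0 kg)
  BaO: 128.4·0.7749 = 99.50 kg (target 99.50 kg)
  ZrO2: 128.3·0.6667 = 85.54 kg (target 85.54 kg)
  ZnO: 45.83·0.9980 = 45.74 kg (target 45.74 kg)
  Al2O3: 693.8·0.003000 + 490.3·0.9960 = 490.4 kg (target 490.4 kg)
  MgO: 554.2·0.9849 = 545.8 kg (target 545.8 kg)
Mass balance on the glass: the batch minus its LOI: 2000 kg (summing oxide targets gives 2000 kg; the stated basis being 2000 kg — gaps are rounding artifacts).
Summing the batch: Σ batch = 2041 kg; the LOI term Σ batch·LOI equals 40.84 kg; the yield ratio, glass ÷ batch: 98.00%.

Batch per 2000 kg glass melt:
  Zircon sand: 128.3 kg
  Glass-grade sand: 693.8 kg
  Magnesia: 554.2 kg
  Barium carbonate: 128.4 kg
  Calcined alumina: 490.3 kg
  ZnO: 45.83 kg
Total batch = 2041 kg; LOI loss = 40.84 kg; yield = 98.00%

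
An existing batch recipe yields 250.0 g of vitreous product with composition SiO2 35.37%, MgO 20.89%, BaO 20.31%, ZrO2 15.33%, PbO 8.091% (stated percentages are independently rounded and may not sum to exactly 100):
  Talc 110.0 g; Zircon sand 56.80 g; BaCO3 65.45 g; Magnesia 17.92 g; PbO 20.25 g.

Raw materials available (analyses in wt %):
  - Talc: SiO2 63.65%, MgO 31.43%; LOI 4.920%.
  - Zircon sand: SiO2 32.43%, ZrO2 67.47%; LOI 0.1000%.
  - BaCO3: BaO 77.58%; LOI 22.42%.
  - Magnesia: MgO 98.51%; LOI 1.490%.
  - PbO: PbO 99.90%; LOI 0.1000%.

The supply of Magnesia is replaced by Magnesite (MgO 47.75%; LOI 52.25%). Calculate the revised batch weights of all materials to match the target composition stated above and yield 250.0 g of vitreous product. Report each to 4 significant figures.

In-progress results are displayed (rounded to four significant figures) at each printed step; each numeric step runs at full precision from start to finish; exactly one rounding is applied to every reported result. Derived quantities (totals, the five compositions, net glass mass, ignition loss, the yield) are carried at exact precision from the weighed amounts for 250.0 g of glass, as written in question or answer.
Target oxide masses per 250.0 g vitreous product:
  SiO2: 35.37% × 250.0 = 88.42 g
  MgO: 20.89% × 250.0 = 52.22 g
  BaO: 20.31% × 250.0 = 50.78 g
  ZrO2: 15.33% × 250.0 = 38.33 g
  PbO: 8.091% × 250.0 = 20.23 g
Oxide-by-oxide audit given the weights on record, on the stated basis (every target is met by its sum within answer rounding):
  SiO2: 110.0·0.6365 + 56.80·0.3243 = 88.44 g (target 88.42 g)
  MgO: 110.0·0.3143 + 36.98·0.4775 = 52.23 g (target 52.22 g)
  BaO: 65.45·0.7758 = 50.78 g (target 50.78 g)
  ZrO2: 56.80·0.6747 = 38.32 g (target 38.33 g)
  PbO: 20.25·0.9990 = 20.23 g (target 20.23 g)
Glass-mass sanity pass: total charge less LOI = 250.0 g (the targets, summed, come to 250.0 g; stated basis 250.0 g — rounding explains the deltas).
Batch grand total — Σ batch = 289.5 g; the LOI term Σ batch·LOI equals 39.48 g; yield: glass divided by total = 86.36%.

Revised batch per 250.0 g vitreous product:
  Talc: 110.0 g
  Zircon sand: 56.80 g
  BaCO3: 65.45 g
  Magnesite: 36.98 g
  PbO: 20.25 g
Total batch = 289.5 g; LOI loss = 39.48 g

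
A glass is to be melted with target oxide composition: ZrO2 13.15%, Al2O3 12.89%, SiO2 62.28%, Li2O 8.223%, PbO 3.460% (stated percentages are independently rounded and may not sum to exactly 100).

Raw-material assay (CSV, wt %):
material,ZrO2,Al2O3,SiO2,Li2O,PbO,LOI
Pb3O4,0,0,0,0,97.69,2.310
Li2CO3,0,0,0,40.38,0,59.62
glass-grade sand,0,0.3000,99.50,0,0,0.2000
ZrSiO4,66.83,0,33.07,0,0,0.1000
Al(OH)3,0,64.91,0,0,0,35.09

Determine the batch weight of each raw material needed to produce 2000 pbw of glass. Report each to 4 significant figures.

Values along the way are displayed, rounded to 4 significant digits, in the working — all arithmetic runs at full float precision at each step. Each reported value is rounded only once — derived quantities, including net glass mass, the yield, totals, the five compositions, ignition loss, are re-derived from the batch weights on 2000 pbw of glass in full float precision as given in either problem or answer.
Oxide mass targets, per 2000 pbw glass:
  ZrO2: 13.15% × 2000 = 263.0 pbw
  Al2O3: 12.89% × 2000 = 257.8 pbw
  SiO2: 62.28% × 2000 = 1246 pbw
  Li2O: 8.223% × 2000 = 164.5 pbw
  PbO: 3.460% × 2000 = 69.20 pbw
A balance pass over the oxides, applying the batch weights above, versus the basis set out (sums match the target masses modulo rounding of the values):
  ZrO2: 393.5·0.6683 = 263.0 pbw (target 263.0 pbw)
  Al2O3: 1121·0.003000 + 392.0·0.6491 = 257.8 pbw (target 257.8 pbw)
  SiO2: 1121·0.9950 + 393.5·0.3307 = 1246 pbw (target 1246 pbw)
  Li2O: 407.3·0.4038 = 164.5 pbw (target 164.5 pbw)
  PbO: 70.84·0.9769 = 69.20 pbw (target 69.20 pbw)
The glass-mass cross-check: batch total minus LOI = 2000 pbw (the targets, summed, come to 2000 pbw; the stated basis being 2000 pbw — any gap is answer rounding).
Whole-batch sum: Σ batch = 2385 pbw; Σ batch·LOI gives LOI loss = 384.7 pbw; the yield ratio, glass ÷ batch: 83.87%.

Batch per 2000 pbw glass:
  Pb3O4: 70.84 pbw
  Li2CO3: 407.3 pbw
  glass-grade sand: 1121 pbw
  ZrSiO4: 393.5 pbw
  Al(OH)3: 392.0 pbw
Total batch = 2385 pbw; LOI loss = 384.7 pbw; yield = 83.87%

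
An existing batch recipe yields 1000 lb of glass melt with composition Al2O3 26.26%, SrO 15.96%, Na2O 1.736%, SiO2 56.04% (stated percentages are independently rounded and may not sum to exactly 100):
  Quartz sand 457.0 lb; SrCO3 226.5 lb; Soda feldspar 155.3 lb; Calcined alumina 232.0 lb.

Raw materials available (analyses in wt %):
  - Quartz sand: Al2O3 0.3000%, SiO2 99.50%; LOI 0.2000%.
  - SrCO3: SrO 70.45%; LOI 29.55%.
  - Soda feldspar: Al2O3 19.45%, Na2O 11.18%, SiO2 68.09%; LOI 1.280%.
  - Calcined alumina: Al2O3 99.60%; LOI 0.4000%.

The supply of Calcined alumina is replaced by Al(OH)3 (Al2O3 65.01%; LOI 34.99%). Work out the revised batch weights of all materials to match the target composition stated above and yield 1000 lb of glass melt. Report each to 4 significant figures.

Revised batch per 1000 lb glass melt:
  Quartz sand: 457.0 lb
  SrCO3: 226.5 lb
  Soda feldspar: 155.3 lb
  Al(OH)3: 355.4 lb
Total batch = 1194 lb; LOI loss = 194.2 lb

The intermediate values appear rounded off to 4 significant digits across the worked steps; each numeric step maintains exact precision end to end. A single rounding produces each reported value — the derived quantities (the yield, ignition loss, the four compositions, the totals, glass mass) are computed at full float precision using the weight values per 1000 lb of glass exactly as shown in either problem or answer.
Per-oxide target masses for 1000 lb glass melt:
  Al2O3: 26.26% × 1000 = 262.6 lb
  SrO: 15.96% × 1000 = 159.6 lb
  Na2O: 1.736% × 1000 = 17.36 lb
  SiO2: 56.04% × 1000 = 560.4 lb
Per-oxide balance check working from each reported weight, relative to the basis at hand (each sum matches its target mass within answer rounding):
  Al2O3: 457.0·0.003000 + 155.3·0.1945 + 355.4·0.6501 = 262.6 lb (target 262.6 lb)
  SrO: 226.5·0.7045 = 159.6 lb (target 159.6 lb)
  Na2O: 155.3·0.1118 = 17.36 lb (target 17.36 lb)
  SiO2: 457.0·0.9950 + 155.3·0.6809 = 560.5 lb (target 560.4 lb)
Glass-mass bookkeeping: the batch minus its LOI: 1000 lb (the Σ of target masses is 1000 lb; versus the stated basis of 1000 lb — a pure rounding effect).
Whole-batch sum: Σ batch = 1194 lb; Σ batch·LOI gives LOI loss = 194.2 lb; yield: glass divided by total = 83.74%.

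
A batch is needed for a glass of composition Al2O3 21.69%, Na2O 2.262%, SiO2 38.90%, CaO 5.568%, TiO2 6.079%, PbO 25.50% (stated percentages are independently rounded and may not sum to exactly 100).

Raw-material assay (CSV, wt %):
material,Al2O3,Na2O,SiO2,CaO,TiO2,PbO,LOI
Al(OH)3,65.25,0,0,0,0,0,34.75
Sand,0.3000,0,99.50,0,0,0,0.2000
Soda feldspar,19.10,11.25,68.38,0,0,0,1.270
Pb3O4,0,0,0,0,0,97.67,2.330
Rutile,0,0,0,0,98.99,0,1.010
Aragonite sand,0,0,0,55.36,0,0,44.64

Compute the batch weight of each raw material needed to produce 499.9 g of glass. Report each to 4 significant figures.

Batch per 499.9 g glass:
  Al(OH)3: 136.2 g
  Sand: 126.4 g
  Soda feldspar: 100.5 g
  Pb3O4: 130.5 g
  Rutile: 30.70 g
  Aragonite sand: 50.28 g
Total batch = 574.6 g; LOI loss = 74.65 g; yield = 87.01%

Working values are displayed (rounded to 4 significant digits) in the printout; all arithmetic maintains full float precision all the way through — every reported figure is rounded exactly once. All derived quantities are carried in full float precision (ignition loss, the yield, six oxide percentages, totals, glass mass) from the batch weights per 499.9 g of glass exactly as shown in problem or answer.
The oxide mass targets at 499.9 g glass:
  Al2O3: 21.69% × 499.9 = 108.4 g
  Na2O: 2.262% × 499.9 = 11.31 g
  SiO2: 38.90% × 499.9 = 194.5 g
  CaO: 5.568% × 499.9 = 27.83 g
  TiO2: 6.079% × 499.9 = 30.39 g
  PbO: 25.50% × 499.9 = 127.5 g
Per-oxide balance check applying the batch weights above, per the basis as stated (summed amounts equal target values within answer rounding):
  Al2O3: 136.2·0.6525 + 126.4·0.003000 + 100.5·0.1910 = 108.4 g (target 108.4 g)
  Na2O: 100.5·0.1125 = 11.31 g (target 11.31 g)
  SiO2: 126.4·0.9950 + 100.5·0.6838 = 194.5 g (target 194.5 g)
  CaO: 50.28·0.5536 = 27.84 g (target 27.83 g)
  TiO2: 30.70·0.9899 = 30.39 g (target 30.39 g)
  PbO: 130.5·0.9767 = 127.5 g (target 127.5 g)
Glass-mass bookkeeping: batch Σ − ignition loss = 499.9 g (the Σ of target masses is 499.9 g; with the basis standing at 499.9 g — gaps are rounding artifacts).
Batch total: Σ batch = 574.6 g; loss to ignition Σ batch·LOI = 74.65 g; yield = glass ÷ total batch = 87.01%.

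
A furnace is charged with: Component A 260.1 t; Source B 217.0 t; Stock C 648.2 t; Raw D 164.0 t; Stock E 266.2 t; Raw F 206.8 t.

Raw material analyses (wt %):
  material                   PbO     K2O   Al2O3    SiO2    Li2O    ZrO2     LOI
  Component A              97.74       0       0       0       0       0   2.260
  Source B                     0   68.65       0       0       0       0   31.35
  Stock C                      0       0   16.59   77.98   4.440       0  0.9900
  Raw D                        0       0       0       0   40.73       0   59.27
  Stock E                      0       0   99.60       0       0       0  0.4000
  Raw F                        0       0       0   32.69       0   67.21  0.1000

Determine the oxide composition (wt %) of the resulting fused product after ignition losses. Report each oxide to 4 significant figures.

Mid-chain values appear (rounded to 4 significant figures) within the worked lines — the working math maintains exact precision from start to finish — exactly one rounding goes into every reported figure. All derived quantities are recomputed at full precision (the yield, net glass mass, ignition loss, six oxide percentages, totals) from the batch weights per 1584 t of glass, as written in the problem or answer text.
Mass of each oxide from the mix:
  PbO: 260.1·0.9774 = 254.2 t
  K2O: 217.0·0.6865 = 149.0 t
  Al2O3: 648.2·0.1659 + 266.2·0.9960 = 372.7 t
  SiO2: 648.2·0.7798 + 206.8·0.3269 = 573.1 t
  Li2O: 648.2·0.04440 + 164.0·0.4073 = 95.58 t
  ZrO2: 206.8·0.6721 = 139.0 t
LOI: 260.1·0.02260 + 217.0·0.3135 + 648.2·0.009900 + 164.0·0.5927 + 266.2·0.004000 + 206.8·0.001000 = 178.8 t
The glass mass, total less LOI, = 1762 − 178.8 = 1584 t (the oxide masses sum to this)
wt % = oxide mass / glass mass × 100

Glass mass = 1584 t (batch 1762 − LOI 178.8).
Composition: PbO 16.05%, K2O 9.408%, Al2O3 23.53%, SiO2 36.19%, Li2O 6.036%, ZrO2 8.777%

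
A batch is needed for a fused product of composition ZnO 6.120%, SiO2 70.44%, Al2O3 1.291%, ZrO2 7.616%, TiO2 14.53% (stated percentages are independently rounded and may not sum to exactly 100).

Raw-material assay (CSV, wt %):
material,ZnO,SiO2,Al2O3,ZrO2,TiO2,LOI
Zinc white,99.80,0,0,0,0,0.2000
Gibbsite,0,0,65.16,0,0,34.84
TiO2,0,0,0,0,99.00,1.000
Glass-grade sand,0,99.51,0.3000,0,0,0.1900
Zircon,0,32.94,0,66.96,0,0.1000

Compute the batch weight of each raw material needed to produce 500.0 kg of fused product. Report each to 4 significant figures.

Batch per 500.0 kg fused product:
  Zinc white: 30.66 kg
  Gibbsite: 8.364 kg
  TiO2: 73.38 kg
  Glass-grade sand: 335.1 kg
  Zircon: 56.87 kg
Total batch = 504.4 kg; LOI loss = 4.403 kg; yield = 99.13%

Intermediates are displayed rounded to 4 significant figures alongside each step — all internal work keeps full float precision at all times; each reported figure is rounded exactly once — all derived quantities, including the five compositions, net glass mass, the yield, ignition loss, totals, are recomputed using the weight values per 500.0 kg of glass in full precision precisely as stated by either problem or answer.
Oxide mass targets, per 500.0 kg fused product:
  ZnO: 6.120% × 500.0 = 30.60 kg
  SiO2: 70.44% × 500.0 = 352.2 kg
  Al2O3: 1.291% × 500.0 = 6.455 kg
  ZrO2: 7.616% × 500.0 = 38.08 kg
  TiO2: 14.53% × 500.0 = 72.65 kg
Balance tally, oxide-wise, working from each reported weight, versus the basis set out (every target is met by its sum net of answer rounding effects):
  ZnO: 30.66·0.9980 = 30.60 kg (target 30.60 kg)
  SiO2: 335.1·0.9951 + 56.87·0.3294 = 352.2 kg (target 352.2 kg)
  Al2O3: 8.364·0.6516 + 335.1·0.003000 = 6.455 kg (target 6.455 kg)
  ZrO2: 56.87·0.6696 = 38.08 kg (target 38.08 kg)
  TiO2: 73.38·0.9900 = 72.65 kg (target 72.65 kg)
Consistency of the glass mass: total charge less LOI = 500.0 kg (the Σ of target masses is 500.0 kg; the stated basis being 500.0 kg — any gap is answer rounding).
Total batch = Σ batch = 504.4 kg; loss to ignition Σ batch·LOI = 4.403 kg; yield = glass ÷ total batch = 99.13%.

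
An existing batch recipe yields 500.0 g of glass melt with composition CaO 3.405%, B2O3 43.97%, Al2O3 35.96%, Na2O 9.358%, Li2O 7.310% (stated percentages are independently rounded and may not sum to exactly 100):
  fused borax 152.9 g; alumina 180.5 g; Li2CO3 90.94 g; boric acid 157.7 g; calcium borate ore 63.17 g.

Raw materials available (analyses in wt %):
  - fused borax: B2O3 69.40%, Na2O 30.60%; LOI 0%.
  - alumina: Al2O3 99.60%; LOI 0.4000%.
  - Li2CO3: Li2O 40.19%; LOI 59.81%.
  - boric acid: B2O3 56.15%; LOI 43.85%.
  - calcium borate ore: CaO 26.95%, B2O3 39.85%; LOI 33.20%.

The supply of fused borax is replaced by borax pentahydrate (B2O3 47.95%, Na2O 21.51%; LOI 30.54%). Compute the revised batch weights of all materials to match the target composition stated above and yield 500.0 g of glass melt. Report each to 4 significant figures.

The intermediate values are displayed with 4-significant-figure rounding between the steps. Each numeric step maintains full float precision throughout — every reported result is rounded a single time; all derived quantities, including ignition loss, glass mass, totals, the yield, five oxide percentages, are rebuilt using the weight values per 500.0 g of glass in full precision as given in the question or the answer.
Oxide-by-oxide targets in 500.0 g glass melt:
  CaO: 3.405% × 500.0 = 17.02 g
  B2O3: 43.97% × 500.0 = 219.8 g
  Al2O3: 35.96% × 500.0 = 179.8 g
  Na2O: 9.358% × 500.0 = 46.79 g
  Li2O: 7.310% × 500.0 = 36.55 g
A balance pass over the oxides, from the weights as reported, on the stated basis (oxide sums agree with the targets modulo rounding of the values):
  CaO: 63.17·0.2695 = 17.02 g (target 17.02 g)
  B2O3: 217.5·0.4795 + 160.9·0.5615 + 63.17·0.3985 = 219.8 g (target 219.8 g)
  Al2O3: 180.5·0.9960 = 179.8 g (target 179.8 g)
  Na2O: 217.5·0.2151 = 46.78 g (target 46.79 g)
  Li2O: 90.94·0.4019 = 36.55 g (target 36.55 g)
Glass-mass closure: Σ batch − LOI loss = 499.9 g (summing oxide targets gives 500.0 g; against the stated basis, 500.0 g — rounding explains the deltas).
Total batch = Σ batch = 713.0 g; ignition loss, Σ(batch × LOI) = 213.1 g; the yield ratio, glass ÷ batch: 70.12%.

Revised batch per 500.0 g glass melt:
  borax pentahydrate: 217.5 g
  alumina: 180.5 g
  Li2CO3: 90.94 g
  boric acid: 160.9 g
  calcium borate ore: 63.17 g
Total batch = 713.0 g; LOI loss = 213.1 g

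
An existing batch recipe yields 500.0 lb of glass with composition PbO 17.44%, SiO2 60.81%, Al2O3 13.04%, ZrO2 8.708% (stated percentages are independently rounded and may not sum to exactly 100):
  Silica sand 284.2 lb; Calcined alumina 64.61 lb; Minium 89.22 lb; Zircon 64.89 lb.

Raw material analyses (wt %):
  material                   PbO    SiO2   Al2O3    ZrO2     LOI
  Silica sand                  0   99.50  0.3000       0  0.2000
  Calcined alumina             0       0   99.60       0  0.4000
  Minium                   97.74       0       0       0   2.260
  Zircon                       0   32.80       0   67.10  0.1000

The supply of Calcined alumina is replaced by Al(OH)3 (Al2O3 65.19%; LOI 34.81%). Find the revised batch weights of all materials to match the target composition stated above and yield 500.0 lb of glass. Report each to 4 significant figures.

Values along the way appear (rounded to 4 significant digits) between the steps. Every computation maintains exact precision through the solve; exactly one rounding lands on each reported result. Derived quantities, including the four compositions, the yield, ignition loss, net glass mass, the totals, are rebuilt starting from the weights at 500.0 lb of glass at full precision as quoted within problem or answer.
Oxide mass targets, per 500.0 lb glass:
  PbO: 17.44% × 500.0 = 87.20 lb
  SiO2: 60.81% × 500.0 = 304.0 lb
  Al2O3: 13.04% × 500.0 = 65.20 lb
  ZrO2: 8.708% × 500.0 = 43.54 lb
Per-oxide balance check given the weights on record, against the basis in use (sum by sum, the targets are met inside rounding margins):
  PbO: 89.22·0.9774 = 87.20 lb (target 87.20 lb)
  SiO2: 284.2·0.9950 + 64.89·0.3280 = 304.1 lb (target 304.0 lb)
  Al2O3: 284.2·0.003000 + 98.71·0.6519 = 65.20 lb (target 65.20 lb)
  ZrO2: 64.89·0.6710 = 43.54 lb (target 43.54 lb)
Glass-mass bookkeeping: the batch minus its LOI: 500.0 lb (the targets, summed, come to 500.0 lb; basis as stated: 500.0 lb — rounding explains the deltas).
Whole-batch sum: Σ batch = 537.0 lb; Σ batch·LOI gives LOI loss = 37.01 lb; the yield ratio, glass ÷ batch: 93.11%.

Revised batch per 500.0 lb glass:
  Silica sand: 284.2 lb
  Al(OH)3: 98.71 lb
  Minium: 89.22 lb
  Zircon: 64.89 lb
Total batch = 537.0 lb; LOI loss = 37.01 lb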